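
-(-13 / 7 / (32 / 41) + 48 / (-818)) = 223373 / 91616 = 2.44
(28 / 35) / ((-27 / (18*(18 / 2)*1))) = -24 / 5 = -4.80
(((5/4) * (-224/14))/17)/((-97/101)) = 2020/1649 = 1.22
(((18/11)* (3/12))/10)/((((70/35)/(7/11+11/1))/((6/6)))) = 144/605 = 0.24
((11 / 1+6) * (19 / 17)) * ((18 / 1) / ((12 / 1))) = 57 / 2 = 28.50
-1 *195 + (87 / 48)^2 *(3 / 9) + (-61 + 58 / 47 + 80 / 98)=-447224905 / 1768704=-252.85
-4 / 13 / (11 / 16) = -64 / 143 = -0.45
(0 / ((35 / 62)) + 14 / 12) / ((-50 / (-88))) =154 / 75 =2.05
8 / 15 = 0.53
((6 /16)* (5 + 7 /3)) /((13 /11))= 121 /52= 2.33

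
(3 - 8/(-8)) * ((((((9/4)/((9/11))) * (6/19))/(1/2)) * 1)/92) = 33/437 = 0.08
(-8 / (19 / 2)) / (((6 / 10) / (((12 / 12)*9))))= -240 / 19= -12.63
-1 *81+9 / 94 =-7605 / 94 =-80.90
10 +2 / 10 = 51 / 5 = 10.20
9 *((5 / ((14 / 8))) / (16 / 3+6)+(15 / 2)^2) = 242055 / 476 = 508.52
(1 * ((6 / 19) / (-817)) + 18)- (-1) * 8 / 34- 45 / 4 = 7373017 / 1055564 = 6.98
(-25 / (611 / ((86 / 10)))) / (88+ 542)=-43 / 76986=-0.00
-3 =-3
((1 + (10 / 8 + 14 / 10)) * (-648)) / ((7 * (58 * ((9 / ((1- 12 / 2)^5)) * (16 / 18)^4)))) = 2694110625 / 831488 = 3240.11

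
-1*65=-65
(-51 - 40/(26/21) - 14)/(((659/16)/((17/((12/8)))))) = -688160/25701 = -26.78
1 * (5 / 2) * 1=5 / 2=2.50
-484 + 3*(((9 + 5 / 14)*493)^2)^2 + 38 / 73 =3809929808170543091995 / 2804368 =1358569848240510.19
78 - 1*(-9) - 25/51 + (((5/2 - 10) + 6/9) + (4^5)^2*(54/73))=775738.64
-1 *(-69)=69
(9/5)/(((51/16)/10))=5.65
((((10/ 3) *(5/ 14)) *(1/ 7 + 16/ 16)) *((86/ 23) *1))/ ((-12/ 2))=-8600/ 10143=-0.85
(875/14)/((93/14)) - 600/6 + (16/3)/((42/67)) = -160309/1953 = -82.08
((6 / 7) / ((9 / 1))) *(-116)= -232 / 21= -11.05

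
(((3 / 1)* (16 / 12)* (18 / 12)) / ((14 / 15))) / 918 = 5 / 714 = 0.01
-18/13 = -1.38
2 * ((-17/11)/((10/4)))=-68/55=-1.24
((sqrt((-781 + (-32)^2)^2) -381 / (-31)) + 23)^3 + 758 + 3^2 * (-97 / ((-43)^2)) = 1187220999325846 / 55083559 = 21553091.72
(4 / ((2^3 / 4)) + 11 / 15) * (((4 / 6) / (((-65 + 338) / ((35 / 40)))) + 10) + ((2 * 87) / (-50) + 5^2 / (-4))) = 32636 / 43875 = 0.74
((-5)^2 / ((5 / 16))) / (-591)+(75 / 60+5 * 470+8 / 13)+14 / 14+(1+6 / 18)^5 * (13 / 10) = 29351344159 / 12446460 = 2358.21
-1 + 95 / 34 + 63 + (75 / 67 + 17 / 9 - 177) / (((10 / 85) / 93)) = -469754300 / 3417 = -137475.65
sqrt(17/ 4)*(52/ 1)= 26*sqrt(17)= 107.20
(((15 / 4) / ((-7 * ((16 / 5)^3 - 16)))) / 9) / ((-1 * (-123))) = -0.00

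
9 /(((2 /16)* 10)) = 36 /5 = 7.20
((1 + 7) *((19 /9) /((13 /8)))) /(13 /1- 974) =-1216 /112437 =-0.01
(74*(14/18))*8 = 4144/9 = 460.44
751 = 751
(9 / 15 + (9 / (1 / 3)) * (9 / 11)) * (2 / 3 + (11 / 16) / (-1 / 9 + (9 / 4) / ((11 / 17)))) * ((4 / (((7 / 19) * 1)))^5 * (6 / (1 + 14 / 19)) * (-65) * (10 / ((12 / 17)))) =-77125762714427514880 / 8132554353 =-9483584045.89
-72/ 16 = -9/ 2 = -4.50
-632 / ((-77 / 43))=27176 / 77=352.94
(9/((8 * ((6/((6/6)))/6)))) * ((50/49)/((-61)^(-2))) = 837225/196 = 4271.56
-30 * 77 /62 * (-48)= 55440 /31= 1788.39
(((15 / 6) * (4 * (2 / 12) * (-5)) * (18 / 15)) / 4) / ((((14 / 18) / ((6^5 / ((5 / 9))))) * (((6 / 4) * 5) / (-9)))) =1889568 / 35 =53987.66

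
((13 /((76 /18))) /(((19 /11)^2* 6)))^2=22268961 /752734096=0.03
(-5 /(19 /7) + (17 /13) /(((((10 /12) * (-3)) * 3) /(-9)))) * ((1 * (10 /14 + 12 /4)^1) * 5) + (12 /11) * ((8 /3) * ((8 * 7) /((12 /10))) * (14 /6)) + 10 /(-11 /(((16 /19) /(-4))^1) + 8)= 989627794 /3173247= 311.87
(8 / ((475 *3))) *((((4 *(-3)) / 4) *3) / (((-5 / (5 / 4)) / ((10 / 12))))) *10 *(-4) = -8 / 19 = -0.42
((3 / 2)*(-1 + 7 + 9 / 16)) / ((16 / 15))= 4725 / 512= 9.23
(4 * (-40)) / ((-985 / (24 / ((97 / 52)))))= 39936 / 19109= 2.09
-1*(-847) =847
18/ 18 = 1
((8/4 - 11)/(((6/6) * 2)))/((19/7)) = -63/38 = -1.66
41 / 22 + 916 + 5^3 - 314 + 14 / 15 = 240833 / 330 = 729.80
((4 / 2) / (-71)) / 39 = -2 / 2769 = -0.00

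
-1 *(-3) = 3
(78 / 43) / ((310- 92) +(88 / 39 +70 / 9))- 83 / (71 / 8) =-380559707 / 40727020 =-9.34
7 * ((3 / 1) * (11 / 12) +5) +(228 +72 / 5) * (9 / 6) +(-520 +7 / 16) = -101.71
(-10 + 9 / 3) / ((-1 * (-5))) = -7 / 5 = -1.40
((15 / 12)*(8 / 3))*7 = 70 / 3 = 23.33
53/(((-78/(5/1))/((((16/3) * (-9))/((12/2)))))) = 1060/39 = 27.18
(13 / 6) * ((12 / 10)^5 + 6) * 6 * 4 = 1379352 / 3125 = 441.39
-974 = -974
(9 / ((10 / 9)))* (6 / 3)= 81 / 5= 16.20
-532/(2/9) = -2394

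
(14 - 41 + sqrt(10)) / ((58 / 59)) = -1593 / 58 + 59 * sqrt(10) / 58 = -24.25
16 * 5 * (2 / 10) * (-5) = -80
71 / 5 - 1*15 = -4 / 5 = -0.80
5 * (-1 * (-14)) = 70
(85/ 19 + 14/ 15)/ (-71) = -1541/ 20235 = -0.08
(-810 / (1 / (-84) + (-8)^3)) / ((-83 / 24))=-1632960 / 3569747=-0.46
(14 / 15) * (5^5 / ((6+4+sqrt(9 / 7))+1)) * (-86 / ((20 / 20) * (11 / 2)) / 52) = -72.28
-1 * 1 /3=-1 /3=-0.33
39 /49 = 0.80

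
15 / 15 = 1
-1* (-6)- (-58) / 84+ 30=1541 / 42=36.69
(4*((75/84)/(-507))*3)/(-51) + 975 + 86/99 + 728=3392384638/1990989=1703.87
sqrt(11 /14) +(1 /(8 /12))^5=sqrt(154) /14 +243 /32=8.48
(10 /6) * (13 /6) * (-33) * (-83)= 9890.83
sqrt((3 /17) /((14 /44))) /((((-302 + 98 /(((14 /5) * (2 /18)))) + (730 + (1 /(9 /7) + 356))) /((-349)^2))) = 1096209 * sqrt(7854) /1177862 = 82.48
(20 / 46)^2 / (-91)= -100 / 48139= -0.00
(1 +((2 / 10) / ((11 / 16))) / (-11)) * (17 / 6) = 10013 / 3630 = 2.76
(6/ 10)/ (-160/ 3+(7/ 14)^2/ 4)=-144/ 12785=-0.01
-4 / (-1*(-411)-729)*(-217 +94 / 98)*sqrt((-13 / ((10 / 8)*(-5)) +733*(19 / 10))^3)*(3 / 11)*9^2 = -29899410687*sqrt(139478) / 3570875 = -3127093.28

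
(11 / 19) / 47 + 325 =290236 / 893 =325.01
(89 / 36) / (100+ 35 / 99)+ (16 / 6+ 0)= 320857 / 119220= 2.69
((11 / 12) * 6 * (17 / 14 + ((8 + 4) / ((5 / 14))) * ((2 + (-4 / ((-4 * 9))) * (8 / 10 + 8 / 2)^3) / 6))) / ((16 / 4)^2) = 7818107 / 280000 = 27.92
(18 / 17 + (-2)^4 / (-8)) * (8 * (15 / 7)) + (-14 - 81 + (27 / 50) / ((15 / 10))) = -110.77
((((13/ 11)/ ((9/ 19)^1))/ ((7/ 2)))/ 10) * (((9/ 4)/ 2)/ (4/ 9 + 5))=0.01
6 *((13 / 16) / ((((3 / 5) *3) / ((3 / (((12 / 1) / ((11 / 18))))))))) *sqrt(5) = 715 *sqrt(5) / 1728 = 0.93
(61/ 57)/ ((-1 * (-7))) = 61/ 399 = 0.15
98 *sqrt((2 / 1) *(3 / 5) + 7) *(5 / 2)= 49 *sqrt(205)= 701.57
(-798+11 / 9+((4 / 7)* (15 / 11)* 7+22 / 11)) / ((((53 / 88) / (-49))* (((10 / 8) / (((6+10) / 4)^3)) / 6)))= 15683612672 / 795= 19727814.68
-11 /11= -1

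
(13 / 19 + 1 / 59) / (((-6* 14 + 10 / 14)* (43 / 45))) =-247590 / 28102349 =-0.01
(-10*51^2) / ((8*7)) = -13005 / 28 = -464.46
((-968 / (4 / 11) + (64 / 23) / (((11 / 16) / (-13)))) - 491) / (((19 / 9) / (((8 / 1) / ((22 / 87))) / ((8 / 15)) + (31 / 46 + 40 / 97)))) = -10820215584954 / 117968587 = -91721.16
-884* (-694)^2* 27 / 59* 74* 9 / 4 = -1914032059992 / 59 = -32441221355.80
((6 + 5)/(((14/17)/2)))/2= 13.36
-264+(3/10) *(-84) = -1446/5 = -289.20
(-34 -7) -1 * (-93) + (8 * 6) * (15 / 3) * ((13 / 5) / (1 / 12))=7540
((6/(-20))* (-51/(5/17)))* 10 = 2601/5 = 520.20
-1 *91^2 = -8281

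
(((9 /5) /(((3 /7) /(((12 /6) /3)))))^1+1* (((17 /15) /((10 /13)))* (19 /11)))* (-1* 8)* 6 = -70552 /275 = -256.55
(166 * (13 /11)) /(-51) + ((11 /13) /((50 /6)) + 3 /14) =-9012743 /2552550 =-3.53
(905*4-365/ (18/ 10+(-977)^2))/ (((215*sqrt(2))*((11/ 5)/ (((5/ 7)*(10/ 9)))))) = 6855954625*sqrt(2)/ 2257465342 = 4.29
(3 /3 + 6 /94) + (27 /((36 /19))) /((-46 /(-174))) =237673 /4324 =54.97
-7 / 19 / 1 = -7 / 19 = -0.37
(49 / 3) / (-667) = -49 / 2001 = -0.02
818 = 818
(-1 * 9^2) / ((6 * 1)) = -27 / 2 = -13.50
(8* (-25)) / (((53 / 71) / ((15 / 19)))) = -211.52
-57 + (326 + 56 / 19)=5167 / 19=271.95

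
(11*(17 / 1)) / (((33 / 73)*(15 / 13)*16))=16133 / 720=22.41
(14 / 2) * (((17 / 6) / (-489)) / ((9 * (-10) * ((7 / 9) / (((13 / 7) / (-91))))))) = -17 / 1437660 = -0.00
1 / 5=0.20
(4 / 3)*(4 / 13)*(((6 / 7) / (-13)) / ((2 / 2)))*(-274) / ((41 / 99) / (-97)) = -1735.96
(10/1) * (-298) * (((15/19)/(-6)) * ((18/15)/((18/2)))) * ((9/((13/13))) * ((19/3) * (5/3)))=14900/3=4966.67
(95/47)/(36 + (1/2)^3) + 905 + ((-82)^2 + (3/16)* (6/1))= 829125983/108664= 7630.18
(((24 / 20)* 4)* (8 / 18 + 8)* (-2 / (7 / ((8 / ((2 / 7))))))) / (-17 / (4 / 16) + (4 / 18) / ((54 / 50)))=196992 / 41185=4.78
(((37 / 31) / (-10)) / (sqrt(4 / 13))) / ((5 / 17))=-629 * sqrt(13) / 3100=-0.73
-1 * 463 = -463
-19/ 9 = -2.11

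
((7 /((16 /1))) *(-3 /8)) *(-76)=399 /32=12.47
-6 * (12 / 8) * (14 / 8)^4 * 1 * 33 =-713097 / 256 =-2785.54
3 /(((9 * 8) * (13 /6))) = 1 /52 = 0.02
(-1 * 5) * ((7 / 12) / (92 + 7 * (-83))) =35 / 5868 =0.01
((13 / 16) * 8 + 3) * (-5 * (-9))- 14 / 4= 424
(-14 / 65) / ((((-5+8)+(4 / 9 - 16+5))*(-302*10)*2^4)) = -63 / 106787200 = -0.00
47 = 47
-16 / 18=-8 / 9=-0.89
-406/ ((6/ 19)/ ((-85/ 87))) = 11305/ 9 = 1256.11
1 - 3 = -2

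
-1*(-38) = 38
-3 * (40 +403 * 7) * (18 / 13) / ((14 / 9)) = -695223 / 91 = -7639.81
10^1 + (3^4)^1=91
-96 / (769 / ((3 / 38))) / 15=-48 / 73055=-0.00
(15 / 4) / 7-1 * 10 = -265 / 28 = -9.46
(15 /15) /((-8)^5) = -1 /32768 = -0.00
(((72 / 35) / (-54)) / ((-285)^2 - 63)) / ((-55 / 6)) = 4 / 78118425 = 0.00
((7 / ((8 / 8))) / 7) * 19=19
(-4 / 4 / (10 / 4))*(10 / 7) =-4 / 7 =-0.57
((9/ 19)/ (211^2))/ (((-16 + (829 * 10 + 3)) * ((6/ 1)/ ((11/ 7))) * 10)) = 11/ 326736947740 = 0.00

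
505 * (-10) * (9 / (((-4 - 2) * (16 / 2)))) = 7575 / 8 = 946.88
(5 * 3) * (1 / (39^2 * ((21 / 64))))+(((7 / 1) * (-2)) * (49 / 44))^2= 1252763783 / 5153148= 243.11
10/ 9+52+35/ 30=977/ 18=54.28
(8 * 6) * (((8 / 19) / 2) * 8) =1536 / 19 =80.84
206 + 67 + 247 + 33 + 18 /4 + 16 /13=14527 /26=558.73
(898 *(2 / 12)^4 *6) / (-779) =-449 / 84132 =-0.01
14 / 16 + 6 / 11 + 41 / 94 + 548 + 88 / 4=2365199 / 4136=571.86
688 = 688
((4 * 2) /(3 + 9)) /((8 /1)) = 1 /12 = 0.08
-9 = -9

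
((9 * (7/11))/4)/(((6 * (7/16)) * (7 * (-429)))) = -2/11011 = -0.00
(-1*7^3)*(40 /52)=-263.85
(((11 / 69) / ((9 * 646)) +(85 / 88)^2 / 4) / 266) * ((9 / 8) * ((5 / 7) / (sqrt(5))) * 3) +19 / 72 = 207054649 * sqrt(5) / 489696858112 +19 / 72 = 0.26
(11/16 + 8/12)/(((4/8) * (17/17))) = 65/24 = 2.71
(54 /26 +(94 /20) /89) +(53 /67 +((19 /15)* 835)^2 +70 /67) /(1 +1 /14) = 21852842506169 /20930130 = 1044085.37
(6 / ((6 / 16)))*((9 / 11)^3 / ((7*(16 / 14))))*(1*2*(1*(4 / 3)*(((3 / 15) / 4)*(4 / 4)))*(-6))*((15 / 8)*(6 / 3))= -4374 / 1331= -3.29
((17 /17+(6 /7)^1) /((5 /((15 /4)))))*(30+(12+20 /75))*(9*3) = 111267 /70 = 1589.53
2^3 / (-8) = -1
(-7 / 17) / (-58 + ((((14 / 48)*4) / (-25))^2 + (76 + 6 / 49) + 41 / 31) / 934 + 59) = -223452495000 / 587668527827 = -0.38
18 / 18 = 1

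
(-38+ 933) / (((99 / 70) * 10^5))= 1253 / 198000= 0.01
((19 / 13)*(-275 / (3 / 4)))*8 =-167200 / 39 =-4287.18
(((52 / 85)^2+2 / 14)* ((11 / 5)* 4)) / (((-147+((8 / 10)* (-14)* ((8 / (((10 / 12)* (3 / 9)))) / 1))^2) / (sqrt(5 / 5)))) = 5753660 / 131365975083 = 0.00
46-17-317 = -288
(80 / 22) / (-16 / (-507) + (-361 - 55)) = -2535 / 289982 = -0.01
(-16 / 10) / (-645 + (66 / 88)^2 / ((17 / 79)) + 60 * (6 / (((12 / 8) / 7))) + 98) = -0.00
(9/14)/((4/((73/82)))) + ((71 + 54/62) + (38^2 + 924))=347340879/142352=2440.01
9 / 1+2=11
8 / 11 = 0.73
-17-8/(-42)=-16.81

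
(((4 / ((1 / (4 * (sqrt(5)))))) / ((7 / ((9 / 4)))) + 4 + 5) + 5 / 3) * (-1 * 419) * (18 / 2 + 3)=-181008 * sqrt(5) / 7 - 53632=-111452.88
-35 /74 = -0.47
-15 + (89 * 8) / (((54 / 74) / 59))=1553891 / 27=57551.52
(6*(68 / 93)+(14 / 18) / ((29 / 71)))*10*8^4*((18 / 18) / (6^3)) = 260623360 / 218457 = 1193.02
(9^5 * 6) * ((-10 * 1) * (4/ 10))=-1417176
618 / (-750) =-0.82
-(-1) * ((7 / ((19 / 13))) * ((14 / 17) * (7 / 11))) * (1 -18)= -8918 / 209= -42.67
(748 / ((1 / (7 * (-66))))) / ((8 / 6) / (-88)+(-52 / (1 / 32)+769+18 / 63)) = 159656112 / 413365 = 386.24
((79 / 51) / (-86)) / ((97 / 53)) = -4187 / 425442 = -0.01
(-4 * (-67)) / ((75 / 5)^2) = 268 / 225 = 1.19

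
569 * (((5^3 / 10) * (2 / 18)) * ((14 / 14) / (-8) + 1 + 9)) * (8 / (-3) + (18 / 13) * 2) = 1123775 / 1404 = 800.41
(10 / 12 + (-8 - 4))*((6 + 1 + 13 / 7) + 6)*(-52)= 8627.05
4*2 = 8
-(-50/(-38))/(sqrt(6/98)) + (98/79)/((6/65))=3185/237-175*sqrt(3)/57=8.12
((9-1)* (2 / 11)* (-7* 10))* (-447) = 500640 / 11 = 45512.73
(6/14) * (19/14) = 57/98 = 0.58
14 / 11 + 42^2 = 19418 / 11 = 1765.27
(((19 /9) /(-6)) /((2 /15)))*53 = -5035 /36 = -139.86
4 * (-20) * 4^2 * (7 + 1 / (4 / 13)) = -13120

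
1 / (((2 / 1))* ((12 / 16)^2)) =8 / 9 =0.89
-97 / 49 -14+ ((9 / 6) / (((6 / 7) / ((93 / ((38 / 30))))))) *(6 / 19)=870129 / 35378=24.60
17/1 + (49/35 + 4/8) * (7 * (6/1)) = 484/5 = 96.80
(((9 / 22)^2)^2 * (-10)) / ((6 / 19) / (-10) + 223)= -3116475 / 2481005296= -0.00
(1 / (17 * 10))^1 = 1 / 170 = 0.01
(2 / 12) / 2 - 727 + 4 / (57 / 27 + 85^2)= -141844595 / 195132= -726.92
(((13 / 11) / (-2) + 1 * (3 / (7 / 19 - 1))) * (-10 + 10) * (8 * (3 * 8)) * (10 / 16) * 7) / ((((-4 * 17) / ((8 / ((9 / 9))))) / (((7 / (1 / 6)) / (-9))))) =0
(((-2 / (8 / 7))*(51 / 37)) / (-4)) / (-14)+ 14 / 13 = 15913 / 15392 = 1.03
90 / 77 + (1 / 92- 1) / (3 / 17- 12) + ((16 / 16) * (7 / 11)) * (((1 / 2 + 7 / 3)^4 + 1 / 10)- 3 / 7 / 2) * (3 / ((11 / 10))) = 31830129139 / 281929032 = 112.90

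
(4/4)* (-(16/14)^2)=-64/49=-1.31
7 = 7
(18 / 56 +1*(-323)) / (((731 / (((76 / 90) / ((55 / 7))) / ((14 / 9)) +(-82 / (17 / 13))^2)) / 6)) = -1694080882611 / 162669430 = -10414.25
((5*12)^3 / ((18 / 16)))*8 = 1536000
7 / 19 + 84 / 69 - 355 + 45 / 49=-7547993 / 21413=-352.50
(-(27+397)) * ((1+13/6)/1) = -4028/3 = -1342.67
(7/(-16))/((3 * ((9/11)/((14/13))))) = -539/2808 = -0.19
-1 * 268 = -268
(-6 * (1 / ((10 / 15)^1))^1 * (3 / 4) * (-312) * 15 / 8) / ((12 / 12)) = 15795 / 4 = 3948.75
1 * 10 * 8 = 80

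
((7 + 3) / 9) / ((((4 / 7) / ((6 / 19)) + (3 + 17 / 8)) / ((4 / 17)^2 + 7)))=228368 / 202011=1.13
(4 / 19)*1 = 4 / 19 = 0.21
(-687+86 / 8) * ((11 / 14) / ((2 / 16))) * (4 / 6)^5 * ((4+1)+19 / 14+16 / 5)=-21233168 / 3969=-5349.75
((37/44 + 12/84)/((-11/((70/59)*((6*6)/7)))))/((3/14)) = -18180/7139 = -2.55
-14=-14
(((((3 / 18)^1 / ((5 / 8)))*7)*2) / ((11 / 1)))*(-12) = -224 / 55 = -4.07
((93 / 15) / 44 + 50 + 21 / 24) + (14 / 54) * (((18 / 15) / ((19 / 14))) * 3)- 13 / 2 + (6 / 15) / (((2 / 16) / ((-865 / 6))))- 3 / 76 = -10437523 / 25080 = -416.17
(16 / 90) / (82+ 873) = 8 / 42975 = 0.00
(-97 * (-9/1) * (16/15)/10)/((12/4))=776/25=31.04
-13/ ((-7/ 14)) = 26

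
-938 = -938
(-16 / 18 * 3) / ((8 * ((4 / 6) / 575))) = -575 / 2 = -287.50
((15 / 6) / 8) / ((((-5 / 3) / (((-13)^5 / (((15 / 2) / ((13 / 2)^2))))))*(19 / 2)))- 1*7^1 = 62737877 / 1520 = 41274.92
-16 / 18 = -8 / 9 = -0.89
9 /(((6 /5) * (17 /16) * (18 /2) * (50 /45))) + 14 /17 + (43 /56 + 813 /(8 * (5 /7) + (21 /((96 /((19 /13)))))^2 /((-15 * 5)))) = 71454274709499 /494130056504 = 144.61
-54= -54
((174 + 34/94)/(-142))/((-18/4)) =8195/30033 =0.27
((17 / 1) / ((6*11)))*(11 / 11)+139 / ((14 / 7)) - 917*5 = -149003 / 33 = -4515.24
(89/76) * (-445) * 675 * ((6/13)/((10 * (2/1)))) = -16040025/1976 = -8117.42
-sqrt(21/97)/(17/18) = -18 *sqrt(2037)/1649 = -0.49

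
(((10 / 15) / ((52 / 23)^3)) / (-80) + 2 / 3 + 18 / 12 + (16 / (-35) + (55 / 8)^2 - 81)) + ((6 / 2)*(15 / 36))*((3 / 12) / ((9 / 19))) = -11113929403 / 354332160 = -31.37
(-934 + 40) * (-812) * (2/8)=181482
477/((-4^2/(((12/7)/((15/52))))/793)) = -4917393/35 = -140496.94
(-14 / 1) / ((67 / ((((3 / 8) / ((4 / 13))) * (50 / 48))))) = -2275 / 8576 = -0.27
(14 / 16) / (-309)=-7 / 2472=-0.00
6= 6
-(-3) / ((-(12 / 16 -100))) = 12 / 397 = 0.03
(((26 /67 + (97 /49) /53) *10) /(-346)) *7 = -370105 /4300261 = -0.09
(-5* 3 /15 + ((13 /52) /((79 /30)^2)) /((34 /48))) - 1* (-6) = 535885 /106097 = 5.05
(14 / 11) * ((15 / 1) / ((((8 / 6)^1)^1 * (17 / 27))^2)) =688905 / 25432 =27.09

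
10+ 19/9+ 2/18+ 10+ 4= 236/9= 26.22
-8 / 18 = -4 / 9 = -0.44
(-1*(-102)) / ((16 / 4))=51 / 2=25.50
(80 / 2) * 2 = 80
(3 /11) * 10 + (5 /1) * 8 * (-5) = -2170 /11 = -197.27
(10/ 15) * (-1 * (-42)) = 28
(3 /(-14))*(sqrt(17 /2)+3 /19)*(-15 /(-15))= -3*sqrt(34) /28-9 /266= -0.66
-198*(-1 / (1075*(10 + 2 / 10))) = 66 / 3655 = 0.02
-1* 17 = -17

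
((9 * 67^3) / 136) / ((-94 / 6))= -8120601 / 6392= -1270.43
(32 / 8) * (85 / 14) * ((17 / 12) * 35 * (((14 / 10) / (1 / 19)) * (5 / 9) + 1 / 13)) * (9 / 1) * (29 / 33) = 16552475 / 117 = 141474.15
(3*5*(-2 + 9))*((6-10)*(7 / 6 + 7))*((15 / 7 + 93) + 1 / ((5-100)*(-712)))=-2207364103 / 6764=-326340.05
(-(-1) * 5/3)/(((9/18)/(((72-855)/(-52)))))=50.19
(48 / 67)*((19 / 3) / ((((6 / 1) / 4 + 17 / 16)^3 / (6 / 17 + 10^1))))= 219152384 / 78501019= 2.79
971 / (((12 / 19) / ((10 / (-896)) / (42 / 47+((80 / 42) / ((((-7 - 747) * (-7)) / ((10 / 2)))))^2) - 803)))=-122304756550255710341 / 99067102895616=-1234564.78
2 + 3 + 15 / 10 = 13 / 2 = 6.50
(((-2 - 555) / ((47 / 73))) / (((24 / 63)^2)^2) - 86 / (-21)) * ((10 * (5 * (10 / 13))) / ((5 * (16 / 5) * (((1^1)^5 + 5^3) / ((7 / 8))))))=-20755884341125 / 30272126976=-685.64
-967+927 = -40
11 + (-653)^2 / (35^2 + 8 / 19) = 8357884 / 23283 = 358.97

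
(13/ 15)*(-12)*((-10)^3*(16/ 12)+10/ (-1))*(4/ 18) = 83824/ 27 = 3104.59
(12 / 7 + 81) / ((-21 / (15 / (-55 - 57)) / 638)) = 923505 / 2744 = 336.55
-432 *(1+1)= -864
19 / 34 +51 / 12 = 327 / 68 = 4.81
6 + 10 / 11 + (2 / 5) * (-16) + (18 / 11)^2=3.19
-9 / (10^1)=-9 / 10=-0.90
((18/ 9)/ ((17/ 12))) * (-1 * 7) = -168/ 17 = -9.88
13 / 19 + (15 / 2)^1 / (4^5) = 26909 / 38912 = 0.69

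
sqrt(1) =1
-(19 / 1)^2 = -361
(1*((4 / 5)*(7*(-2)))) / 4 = -14 / 5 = -2.80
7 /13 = 0.54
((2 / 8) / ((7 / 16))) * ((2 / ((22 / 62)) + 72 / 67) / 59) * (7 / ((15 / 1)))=19784 / 652245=0.03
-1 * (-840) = 840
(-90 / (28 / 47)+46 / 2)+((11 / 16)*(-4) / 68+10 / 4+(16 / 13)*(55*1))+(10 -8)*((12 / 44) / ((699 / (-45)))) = -3676608555 / 63439376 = -57.95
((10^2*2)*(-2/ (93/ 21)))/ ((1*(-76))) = 700/ 589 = 1.19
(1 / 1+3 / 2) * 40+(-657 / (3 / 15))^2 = 10791325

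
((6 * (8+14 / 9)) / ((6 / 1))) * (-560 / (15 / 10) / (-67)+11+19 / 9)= 968876 / 5427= 178.53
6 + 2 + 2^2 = 12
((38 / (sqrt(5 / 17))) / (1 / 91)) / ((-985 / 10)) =-6916*sqrt(85) / 985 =-64.73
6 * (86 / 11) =516 / 11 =46.91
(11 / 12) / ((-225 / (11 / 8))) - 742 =-16027321 / 21600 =-742.01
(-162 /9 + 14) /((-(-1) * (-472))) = 1 /118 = 0.01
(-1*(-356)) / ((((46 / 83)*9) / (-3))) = -14774 / 69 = -214.12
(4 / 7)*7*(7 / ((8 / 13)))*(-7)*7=-4459 / 2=-2229.50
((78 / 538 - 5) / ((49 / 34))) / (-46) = 22202 / 303163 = 0.07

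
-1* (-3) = 3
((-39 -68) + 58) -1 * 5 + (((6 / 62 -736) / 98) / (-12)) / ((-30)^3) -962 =-142865859259 / 140616000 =-1016.00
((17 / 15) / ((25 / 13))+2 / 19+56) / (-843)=-403949 / 6006375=-0.07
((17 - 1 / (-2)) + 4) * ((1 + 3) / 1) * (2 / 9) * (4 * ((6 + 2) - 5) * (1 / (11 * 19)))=1.10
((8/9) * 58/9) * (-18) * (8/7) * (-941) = 6985984/63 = 110888.63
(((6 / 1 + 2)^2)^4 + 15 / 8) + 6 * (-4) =134217551 / 8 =16777193.88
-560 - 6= -566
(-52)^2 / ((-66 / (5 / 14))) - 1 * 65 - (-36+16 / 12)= -44.97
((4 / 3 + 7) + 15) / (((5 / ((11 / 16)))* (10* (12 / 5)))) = 77 / 576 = 0.13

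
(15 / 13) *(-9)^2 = 1215 / 13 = 93.46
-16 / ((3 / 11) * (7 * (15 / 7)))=-176 / 45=-3.91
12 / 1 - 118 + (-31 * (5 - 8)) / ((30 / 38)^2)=3241 / 75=43.21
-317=-317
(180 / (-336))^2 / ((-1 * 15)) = -15 / 784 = -0.02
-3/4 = -0.75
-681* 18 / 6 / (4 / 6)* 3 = -18387 / 2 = -9193.50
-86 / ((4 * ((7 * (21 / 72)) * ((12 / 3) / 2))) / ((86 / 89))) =-22188 / 4361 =-5.09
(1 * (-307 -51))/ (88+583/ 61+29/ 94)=-2052772/ 561163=-3.66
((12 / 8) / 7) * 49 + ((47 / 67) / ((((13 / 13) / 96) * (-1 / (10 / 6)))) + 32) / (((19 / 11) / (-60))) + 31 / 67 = 7124231 / 2546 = 2798.21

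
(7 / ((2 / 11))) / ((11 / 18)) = 63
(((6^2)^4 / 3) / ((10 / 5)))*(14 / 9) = 435456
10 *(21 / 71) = 210 / 71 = 2.96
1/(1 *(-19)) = -1/19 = -0.05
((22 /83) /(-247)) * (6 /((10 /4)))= -264 /102505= -0.00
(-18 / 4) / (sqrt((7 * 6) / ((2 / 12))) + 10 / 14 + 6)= -0.20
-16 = -16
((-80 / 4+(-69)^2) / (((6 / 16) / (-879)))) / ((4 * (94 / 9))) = -12502017 / 47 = -266000.36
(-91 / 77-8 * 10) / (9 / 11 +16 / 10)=-235 / 7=-33.57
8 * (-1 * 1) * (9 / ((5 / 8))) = -576 / 5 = -115.20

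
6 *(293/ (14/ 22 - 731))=-3223/ 1339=-2.41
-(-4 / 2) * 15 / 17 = 30 / 17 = 1.76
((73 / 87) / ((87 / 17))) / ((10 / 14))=8687 / 37845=0.23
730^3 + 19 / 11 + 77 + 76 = 4279188702 / 11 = 389017154.73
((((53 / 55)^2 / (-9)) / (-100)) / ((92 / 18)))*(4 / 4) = 2809 / 13915000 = 0.00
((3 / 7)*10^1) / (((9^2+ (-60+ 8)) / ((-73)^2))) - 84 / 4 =155607 / 203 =766.54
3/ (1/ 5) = 15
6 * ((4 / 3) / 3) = 8 / 3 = 2.67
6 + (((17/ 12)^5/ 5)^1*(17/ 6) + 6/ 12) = 72659809/ 7464960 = 9.73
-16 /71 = -0.23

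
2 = 2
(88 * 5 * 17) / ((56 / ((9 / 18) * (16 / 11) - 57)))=-52615 / 7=-7516.43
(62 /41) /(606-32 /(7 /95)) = 217 /24641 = 0.01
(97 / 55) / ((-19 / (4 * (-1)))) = 0.37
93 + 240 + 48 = 381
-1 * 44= -44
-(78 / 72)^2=-169 / 144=-1.17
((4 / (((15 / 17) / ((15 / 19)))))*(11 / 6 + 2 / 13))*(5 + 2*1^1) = 36890 / 741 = 49.78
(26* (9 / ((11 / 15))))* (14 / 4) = 12285 / 11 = 1116.82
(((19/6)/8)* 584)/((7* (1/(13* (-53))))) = -955643/42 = -22753.40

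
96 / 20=24 / 5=4.80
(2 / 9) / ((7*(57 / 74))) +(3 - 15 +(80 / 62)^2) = -35523584 / 3450951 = -10.29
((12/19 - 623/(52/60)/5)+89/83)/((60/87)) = -42230989/205010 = -205.99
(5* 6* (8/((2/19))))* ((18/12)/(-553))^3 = -7695/169112377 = -0.00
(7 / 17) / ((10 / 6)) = 21 / 85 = 0.25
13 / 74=0.18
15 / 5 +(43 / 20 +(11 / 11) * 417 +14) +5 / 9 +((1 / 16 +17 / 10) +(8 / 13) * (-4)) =4081021 / 9360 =436.01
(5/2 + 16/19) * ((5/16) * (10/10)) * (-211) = -133985/608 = -220.37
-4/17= -0.24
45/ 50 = 9/ 10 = 0.90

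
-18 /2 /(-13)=9 /13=0.69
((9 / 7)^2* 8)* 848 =549504 / 49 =11214.37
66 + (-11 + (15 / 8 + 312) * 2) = 2731 / 4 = 682.75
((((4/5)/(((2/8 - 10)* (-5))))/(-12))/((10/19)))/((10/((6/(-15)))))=38/365625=0.00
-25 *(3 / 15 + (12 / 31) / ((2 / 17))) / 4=-2705 / 124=-21.81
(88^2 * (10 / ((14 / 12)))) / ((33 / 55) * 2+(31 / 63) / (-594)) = 12419827200 / 224377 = 55352.50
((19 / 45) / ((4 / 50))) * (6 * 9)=285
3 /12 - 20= -79 /4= -19.75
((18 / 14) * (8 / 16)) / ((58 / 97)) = 873 / 812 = 1.08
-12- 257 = -269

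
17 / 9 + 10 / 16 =181 / 72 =2.51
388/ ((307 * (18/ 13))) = 2522/ 2763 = 0.91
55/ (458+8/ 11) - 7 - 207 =-1079239/ 5046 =-213.88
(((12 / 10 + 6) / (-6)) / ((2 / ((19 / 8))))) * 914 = -26049 / 20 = -1302.45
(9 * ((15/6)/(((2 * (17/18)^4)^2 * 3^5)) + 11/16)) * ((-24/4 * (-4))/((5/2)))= 2084044360617/34878787205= 59.75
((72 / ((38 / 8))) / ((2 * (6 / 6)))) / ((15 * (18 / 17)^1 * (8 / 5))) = 17 / 57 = 0.30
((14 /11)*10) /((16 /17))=595 /44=13.52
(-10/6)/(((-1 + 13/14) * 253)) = 70/759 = 0.09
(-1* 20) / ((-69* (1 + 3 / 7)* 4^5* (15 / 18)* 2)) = 0.00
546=546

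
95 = 95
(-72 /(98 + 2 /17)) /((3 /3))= -102 /139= -0.73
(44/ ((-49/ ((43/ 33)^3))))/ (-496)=79507/ 19850292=0.00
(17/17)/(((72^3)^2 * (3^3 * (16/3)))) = 1/20061226008576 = 0.00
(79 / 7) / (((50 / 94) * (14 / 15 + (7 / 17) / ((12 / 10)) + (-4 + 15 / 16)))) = -1009936 / 85015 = -11.88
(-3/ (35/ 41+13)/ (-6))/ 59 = 41/ 67024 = 0.00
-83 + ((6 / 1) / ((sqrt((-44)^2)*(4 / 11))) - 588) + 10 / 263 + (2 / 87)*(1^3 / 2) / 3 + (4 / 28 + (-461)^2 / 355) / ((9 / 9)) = -97965706547 / 1364622840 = -71.79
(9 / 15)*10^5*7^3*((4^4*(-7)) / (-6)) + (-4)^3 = 6146559936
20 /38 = 0.53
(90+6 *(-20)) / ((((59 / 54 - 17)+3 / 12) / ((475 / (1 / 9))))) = 729000 / 89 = 8191.01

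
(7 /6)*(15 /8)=35 /16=2.19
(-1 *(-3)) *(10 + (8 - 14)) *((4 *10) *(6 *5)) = 14400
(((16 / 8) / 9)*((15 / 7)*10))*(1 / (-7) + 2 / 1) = 1300 / 147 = 8.84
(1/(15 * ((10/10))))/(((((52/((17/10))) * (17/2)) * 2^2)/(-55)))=-11/3120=-0.00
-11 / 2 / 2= -11 / 4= -2.75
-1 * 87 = -87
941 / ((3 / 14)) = 13174 / 3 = 4391.33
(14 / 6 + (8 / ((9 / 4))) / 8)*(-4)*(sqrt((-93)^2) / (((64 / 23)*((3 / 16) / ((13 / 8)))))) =-231725 / 72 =-3218.40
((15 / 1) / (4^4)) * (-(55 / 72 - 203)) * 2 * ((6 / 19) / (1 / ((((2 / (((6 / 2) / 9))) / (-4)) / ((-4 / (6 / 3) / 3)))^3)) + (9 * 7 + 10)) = 3390601655 / 1867776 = 1815.31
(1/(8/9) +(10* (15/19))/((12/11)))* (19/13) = 1271/104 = 12.22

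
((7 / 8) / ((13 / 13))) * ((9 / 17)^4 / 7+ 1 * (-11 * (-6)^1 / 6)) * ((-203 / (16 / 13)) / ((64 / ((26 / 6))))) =-110428709573 / 1026306048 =-107.60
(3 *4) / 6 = 2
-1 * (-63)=63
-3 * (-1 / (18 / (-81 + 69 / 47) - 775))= -1869 / 482966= -0.00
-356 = -356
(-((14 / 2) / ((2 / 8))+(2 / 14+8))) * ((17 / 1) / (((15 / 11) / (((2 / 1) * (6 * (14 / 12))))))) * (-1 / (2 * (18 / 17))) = 804287 / 270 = 2978.84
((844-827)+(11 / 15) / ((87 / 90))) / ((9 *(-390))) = -103 / 20358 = -0.01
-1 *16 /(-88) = 2 /11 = 0.18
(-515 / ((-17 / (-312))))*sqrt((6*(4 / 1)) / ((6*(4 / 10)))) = -160680*sqrt(10) / 17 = -29889.10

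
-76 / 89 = -0.85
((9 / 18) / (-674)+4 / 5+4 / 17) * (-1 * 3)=-355617 / 114580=-3.10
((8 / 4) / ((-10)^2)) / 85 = 1 / 4250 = 0.00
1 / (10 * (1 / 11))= 11 / 10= 1.10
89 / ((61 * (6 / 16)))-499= -90605 / 183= -495.11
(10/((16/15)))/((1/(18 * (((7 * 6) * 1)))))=14175/2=7087.50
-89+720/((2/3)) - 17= 974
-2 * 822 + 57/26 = -42687/26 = -1641.81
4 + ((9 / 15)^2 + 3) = 184 / 25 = 7.36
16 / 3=5.33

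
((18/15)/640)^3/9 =3/4096000000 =0.00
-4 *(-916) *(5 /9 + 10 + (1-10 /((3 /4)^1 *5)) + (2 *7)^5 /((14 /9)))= 11401547264 /9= 1266838584.89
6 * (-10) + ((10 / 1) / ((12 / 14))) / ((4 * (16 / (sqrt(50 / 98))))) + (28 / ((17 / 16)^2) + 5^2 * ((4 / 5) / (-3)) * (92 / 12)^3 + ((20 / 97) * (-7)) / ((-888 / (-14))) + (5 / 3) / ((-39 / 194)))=-213026907539581 / 69900397632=-3047.58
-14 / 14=-1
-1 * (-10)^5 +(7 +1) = 100008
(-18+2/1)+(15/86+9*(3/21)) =-8753/602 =-14.54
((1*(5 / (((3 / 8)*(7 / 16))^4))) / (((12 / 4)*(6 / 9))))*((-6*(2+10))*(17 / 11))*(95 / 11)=-8670465228800 / 2614689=-3316059.86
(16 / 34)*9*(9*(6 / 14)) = 1944 / 119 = 16.34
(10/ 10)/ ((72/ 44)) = 11/ 18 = 0.61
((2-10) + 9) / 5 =1 / 5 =0.20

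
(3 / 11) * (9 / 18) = 3 / 22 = 0.14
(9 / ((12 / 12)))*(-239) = -2151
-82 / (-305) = 82 / 305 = 0.27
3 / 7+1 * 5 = 38 / 7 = 5.43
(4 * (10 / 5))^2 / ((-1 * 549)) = -64 / 549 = -0.12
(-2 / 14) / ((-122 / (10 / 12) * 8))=0.00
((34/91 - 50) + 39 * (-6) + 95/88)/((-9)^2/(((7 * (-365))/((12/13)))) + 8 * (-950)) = 825861775/22214277536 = 0.04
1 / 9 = 0.11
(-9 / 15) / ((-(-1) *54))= -1 / 90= -0.01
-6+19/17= -83/17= -4.88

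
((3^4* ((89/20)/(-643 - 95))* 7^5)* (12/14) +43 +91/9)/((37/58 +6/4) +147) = -1494499543/31918500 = -46.82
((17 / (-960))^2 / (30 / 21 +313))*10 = 2023 / 202844160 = 0.00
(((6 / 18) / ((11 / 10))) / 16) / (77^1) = 5 / 20328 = 0.00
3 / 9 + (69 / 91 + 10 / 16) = 3749 / 2184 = 1.72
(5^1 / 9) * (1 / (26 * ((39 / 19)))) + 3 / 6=2329 / 4563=0.51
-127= -127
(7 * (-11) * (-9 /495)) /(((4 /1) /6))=2.10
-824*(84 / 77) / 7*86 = -850368 / 77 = -11043.74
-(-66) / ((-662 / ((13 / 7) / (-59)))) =429 / 136703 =0.00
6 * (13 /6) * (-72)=-936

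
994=994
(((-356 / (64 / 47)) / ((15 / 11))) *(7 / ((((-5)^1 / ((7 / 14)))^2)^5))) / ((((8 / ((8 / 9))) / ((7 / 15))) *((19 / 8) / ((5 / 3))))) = -2254637 / 461700000000000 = -0.00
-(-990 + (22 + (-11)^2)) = 847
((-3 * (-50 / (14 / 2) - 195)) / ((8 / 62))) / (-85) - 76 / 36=-245915 / 4284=-57.40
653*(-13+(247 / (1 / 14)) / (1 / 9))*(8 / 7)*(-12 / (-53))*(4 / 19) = 7800643968 / 7049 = 1106631.29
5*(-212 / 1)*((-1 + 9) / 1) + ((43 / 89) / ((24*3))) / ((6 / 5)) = -326038825 / 38448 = -8479.99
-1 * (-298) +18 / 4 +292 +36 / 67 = 79735 / 134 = 595.04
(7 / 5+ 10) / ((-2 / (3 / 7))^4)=0.02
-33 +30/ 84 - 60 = -1297/ 14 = -92.64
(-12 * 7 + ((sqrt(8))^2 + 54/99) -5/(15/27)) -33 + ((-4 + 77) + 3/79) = -38598/869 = -44.42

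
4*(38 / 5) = 152 / 5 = 30.40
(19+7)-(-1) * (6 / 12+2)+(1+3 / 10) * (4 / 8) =583 / 20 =29.15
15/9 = 5/3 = 1.67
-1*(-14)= 14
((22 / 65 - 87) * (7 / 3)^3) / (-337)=1932119 / 591435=3.27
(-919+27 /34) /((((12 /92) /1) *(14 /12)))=-6033.92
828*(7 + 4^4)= 217764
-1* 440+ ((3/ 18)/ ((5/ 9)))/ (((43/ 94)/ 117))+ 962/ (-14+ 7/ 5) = -5954639/ 13545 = -439.62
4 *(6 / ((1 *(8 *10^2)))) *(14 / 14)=3 / 100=0.03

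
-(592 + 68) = -660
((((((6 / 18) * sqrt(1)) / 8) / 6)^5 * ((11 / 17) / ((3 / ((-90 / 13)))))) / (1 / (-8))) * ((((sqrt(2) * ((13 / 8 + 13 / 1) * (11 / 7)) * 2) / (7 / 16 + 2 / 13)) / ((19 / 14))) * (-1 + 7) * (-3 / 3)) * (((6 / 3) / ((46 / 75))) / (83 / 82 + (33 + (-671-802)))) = 17875 * sqrt(2) / 118977850791936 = 0.00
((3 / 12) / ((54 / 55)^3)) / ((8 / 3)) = 166375 / 1679616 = 0.10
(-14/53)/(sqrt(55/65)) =-14 * sqrt(143)/583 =-0.29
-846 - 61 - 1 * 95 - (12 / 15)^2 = -25066 / 25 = -1002.64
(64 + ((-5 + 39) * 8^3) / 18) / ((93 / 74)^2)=50817280 / 77841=652.83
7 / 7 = 1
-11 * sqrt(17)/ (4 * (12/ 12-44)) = 11 * sqrt(17)/ 172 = 0.26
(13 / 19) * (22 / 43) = 286 / 817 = 0.35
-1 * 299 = -299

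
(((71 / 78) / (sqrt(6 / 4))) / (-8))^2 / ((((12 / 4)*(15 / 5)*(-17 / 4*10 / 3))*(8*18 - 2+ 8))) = -5041 / 11170224000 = -0.00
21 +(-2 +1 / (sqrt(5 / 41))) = sqrt(205) / 5 +19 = 21.86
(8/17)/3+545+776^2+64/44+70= 338166655/561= 602792.61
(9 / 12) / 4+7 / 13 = 151 / 208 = 0.73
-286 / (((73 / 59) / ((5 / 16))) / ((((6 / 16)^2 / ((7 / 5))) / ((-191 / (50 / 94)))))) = 47458125 / 2348670464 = 0.02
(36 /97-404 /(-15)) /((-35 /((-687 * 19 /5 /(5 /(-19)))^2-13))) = -2443568526772672 /31828125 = -76773876.15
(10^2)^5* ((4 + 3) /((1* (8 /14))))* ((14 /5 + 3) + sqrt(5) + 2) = 122500000000* sqrt(5) + 955500000000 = 1229418327243.72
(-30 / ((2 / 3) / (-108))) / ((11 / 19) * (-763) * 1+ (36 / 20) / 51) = -1962225 / 178337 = -11.00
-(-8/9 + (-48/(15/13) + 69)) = -1193/45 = -26.51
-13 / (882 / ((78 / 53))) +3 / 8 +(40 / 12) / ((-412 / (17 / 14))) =735031 / 2139928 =0.34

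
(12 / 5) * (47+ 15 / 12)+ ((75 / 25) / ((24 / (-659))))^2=6901.44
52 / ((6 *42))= 13 / 63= 0.21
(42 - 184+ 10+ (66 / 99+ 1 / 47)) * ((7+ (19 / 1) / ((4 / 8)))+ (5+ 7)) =-351785 / 47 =-7484.79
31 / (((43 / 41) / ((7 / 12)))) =8897 / 516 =17.24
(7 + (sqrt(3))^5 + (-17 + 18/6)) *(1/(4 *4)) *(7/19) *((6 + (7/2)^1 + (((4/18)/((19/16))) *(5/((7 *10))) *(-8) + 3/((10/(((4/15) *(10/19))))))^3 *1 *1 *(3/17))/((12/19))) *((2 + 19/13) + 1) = -669375067069949/61882611336000 + 669375067069949 *sqrt(3)/48130919928000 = 13.27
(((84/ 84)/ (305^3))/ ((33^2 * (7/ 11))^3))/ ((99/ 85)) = 17/ 186966764326032075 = 0.00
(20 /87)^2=400 /7569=0.05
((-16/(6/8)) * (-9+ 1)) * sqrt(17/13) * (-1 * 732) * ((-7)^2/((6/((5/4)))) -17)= 2545408 * sqrt(221)/39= 970261.80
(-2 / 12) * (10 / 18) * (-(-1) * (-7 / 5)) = 7 / 54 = 0.13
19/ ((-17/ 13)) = -247/ 17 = -14.53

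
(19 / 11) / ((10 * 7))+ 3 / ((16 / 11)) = 12857 / 6160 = 2.09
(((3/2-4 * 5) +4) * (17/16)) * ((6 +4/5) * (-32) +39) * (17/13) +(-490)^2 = 506892233/2080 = 243698.19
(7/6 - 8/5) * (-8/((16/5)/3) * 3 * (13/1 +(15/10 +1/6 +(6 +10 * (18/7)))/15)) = 15587/105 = 148.45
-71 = -71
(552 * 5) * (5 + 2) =19320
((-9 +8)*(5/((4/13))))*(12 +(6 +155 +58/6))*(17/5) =-30277/3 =-10092.33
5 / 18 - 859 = -15457 / 18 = -858.72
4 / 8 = 1 / 2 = 0.50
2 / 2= 1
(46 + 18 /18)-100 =-53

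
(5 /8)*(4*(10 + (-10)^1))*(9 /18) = 0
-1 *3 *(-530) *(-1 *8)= -12720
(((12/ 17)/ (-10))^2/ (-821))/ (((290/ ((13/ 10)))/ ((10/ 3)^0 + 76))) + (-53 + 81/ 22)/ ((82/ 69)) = -321956995542861/ 7758103127500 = -41.50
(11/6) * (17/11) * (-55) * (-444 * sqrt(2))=69190 * sqrt(2)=97849.44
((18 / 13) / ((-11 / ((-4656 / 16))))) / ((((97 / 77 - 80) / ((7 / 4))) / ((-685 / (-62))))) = -29302245 / 3257852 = -8.99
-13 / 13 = -1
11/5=2.20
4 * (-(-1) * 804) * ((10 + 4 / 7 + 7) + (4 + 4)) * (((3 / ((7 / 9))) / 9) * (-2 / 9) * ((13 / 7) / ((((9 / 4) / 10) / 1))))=-199563520 / 3087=-64646.43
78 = 78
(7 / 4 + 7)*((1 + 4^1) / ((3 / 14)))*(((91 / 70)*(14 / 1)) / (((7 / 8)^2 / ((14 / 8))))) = 25480 / 3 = 8493.33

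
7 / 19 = 0.37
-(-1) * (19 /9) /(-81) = -19 /729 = -0.03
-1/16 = -0.06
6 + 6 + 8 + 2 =22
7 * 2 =14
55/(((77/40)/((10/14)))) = 20.41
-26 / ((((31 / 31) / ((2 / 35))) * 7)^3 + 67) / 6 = -104 / 44119983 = -0.00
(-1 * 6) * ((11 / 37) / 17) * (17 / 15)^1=-22 / 185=-0.12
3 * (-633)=-1899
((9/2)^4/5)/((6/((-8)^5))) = -2239488/5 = -447897.60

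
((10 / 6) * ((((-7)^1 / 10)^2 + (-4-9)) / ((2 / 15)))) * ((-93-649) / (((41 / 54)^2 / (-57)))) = -19285619913 / 1681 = -11472706.67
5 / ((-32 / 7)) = -35 / 32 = -1.09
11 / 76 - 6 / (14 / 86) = -19531 / 532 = -36.71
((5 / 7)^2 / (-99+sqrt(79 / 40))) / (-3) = 50*sqrt(790) / 57618267+33000 / 19206089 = 0.00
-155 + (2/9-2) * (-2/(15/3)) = -6943/45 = -154.29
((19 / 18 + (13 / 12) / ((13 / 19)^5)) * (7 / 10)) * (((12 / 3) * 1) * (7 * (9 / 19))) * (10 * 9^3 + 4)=16014826751 / 28561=560723.60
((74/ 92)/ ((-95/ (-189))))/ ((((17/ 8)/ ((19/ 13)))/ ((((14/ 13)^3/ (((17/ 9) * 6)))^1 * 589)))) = 67813190928/ 949224835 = 71.44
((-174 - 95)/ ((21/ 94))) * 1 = -25286/ 21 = -1204.10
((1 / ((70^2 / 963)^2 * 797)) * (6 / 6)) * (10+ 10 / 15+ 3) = 0.00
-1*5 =-5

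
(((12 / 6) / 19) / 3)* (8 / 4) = 4 / 57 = 0.07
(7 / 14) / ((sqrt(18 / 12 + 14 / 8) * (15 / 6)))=0.11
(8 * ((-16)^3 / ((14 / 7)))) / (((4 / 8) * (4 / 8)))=-65536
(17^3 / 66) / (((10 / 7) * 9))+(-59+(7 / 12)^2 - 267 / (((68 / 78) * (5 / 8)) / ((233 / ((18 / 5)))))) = -12831844367 / 403920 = -31768.28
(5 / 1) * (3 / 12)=1.25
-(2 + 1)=-3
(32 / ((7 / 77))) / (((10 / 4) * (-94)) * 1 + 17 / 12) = -4224 / 2803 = -1.51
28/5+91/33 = 8.36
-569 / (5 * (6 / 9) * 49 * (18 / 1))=-569 / 2940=-0.19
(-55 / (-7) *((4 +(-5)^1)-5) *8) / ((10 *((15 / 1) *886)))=-44 / 15505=-0.00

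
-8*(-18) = 144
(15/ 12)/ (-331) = -5/ 1324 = -0.00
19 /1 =19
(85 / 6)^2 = 7225 / 36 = 200.69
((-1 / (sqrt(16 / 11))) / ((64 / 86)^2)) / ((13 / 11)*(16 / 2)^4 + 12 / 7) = -142373*sqrt(11) / 1527267328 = -0.00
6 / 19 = 0.32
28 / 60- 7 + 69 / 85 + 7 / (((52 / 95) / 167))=28243157 / 13260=2129.95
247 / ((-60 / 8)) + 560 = 7906 / 15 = 527.07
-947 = -947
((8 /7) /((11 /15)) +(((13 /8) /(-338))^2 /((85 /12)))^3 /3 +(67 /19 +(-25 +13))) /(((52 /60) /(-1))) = 23584670745839763416499 /2955796203849141452800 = 7.98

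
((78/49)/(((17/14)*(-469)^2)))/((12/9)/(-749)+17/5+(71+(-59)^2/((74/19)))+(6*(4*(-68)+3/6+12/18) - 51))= -1425240/169272318534011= -0.00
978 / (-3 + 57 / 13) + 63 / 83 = 176066 / 249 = 707.09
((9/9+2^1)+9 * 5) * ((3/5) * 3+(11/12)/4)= 487/5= 97.40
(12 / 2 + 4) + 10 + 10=30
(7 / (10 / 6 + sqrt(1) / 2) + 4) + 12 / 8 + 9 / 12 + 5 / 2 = 623 / 52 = 11.98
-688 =-688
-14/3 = -4.67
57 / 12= 19 / 4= 4.75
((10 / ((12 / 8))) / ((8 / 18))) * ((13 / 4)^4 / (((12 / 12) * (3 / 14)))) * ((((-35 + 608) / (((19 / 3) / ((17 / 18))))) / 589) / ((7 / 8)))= 463687835 / 358112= 1294.81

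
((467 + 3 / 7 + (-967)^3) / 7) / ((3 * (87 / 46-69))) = 291162251774 / 453789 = 641624.75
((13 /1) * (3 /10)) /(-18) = -13 /60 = -0.22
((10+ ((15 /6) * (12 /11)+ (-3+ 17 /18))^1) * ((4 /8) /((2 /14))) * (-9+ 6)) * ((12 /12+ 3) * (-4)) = 59164 /33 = 1792.85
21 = 21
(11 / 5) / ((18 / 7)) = 77 / 90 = 0.86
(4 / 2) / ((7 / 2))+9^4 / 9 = 5107 / 7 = 729.57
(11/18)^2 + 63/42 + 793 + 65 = 278599/324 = 859.87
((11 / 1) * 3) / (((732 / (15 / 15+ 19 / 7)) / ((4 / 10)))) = 143 / 2135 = 0.07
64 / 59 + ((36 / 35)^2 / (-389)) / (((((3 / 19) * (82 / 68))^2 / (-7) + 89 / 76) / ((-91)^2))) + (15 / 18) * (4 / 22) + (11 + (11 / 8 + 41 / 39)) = -2601576733948237 / 558884680382600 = -4.65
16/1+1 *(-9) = 7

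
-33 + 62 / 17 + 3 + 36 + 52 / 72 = 10.37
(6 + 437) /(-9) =-443 /9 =-49.22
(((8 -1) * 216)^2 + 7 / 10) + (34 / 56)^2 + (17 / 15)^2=403276216681 / 176400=2286146.35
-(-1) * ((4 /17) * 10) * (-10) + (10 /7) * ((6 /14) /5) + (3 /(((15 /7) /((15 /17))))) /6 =-38653 /1666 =-23.20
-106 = -106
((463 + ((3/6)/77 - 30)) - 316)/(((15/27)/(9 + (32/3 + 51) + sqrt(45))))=486513*sqrt(5)/770 + 5730042/385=16296.05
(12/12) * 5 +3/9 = 16/3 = 5.33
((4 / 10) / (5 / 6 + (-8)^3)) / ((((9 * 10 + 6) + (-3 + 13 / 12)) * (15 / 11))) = -528 / 86566075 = -0.00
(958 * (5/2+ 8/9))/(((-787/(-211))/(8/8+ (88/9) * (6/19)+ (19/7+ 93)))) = 245504787589/2826117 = 86870.00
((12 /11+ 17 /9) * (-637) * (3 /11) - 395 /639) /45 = -8014738 /695871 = -11.52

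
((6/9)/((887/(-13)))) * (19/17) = -494/45237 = -0.01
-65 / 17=-3.82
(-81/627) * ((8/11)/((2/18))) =-1944/2299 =-0.85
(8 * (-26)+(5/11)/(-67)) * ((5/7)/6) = -766505/30954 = -24.76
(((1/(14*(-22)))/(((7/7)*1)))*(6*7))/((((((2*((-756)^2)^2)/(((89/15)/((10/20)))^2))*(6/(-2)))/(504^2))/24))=15842/265228425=0.00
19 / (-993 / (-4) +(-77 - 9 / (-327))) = 8284 / 74677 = 0.11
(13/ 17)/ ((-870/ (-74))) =0.07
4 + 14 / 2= 11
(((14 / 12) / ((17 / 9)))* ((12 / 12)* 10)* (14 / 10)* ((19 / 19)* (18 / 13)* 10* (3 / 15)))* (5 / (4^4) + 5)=1700055 / 14144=120.20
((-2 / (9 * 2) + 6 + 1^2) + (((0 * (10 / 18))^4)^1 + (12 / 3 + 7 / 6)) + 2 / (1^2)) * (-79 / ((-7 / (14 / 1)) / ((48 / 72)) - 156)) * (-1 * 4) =-14536 / 513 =-28.34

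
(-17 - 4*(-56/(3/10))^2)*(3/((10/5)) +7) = -21327401/18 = -1184855.61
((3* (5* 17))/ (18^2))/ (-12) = -85/ 1296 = -0.07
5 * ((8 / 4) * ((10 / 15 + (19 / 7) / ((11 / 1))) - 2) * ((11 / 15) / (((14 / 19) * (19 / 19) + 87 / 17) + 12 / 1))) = -162146 / 363321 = -0.45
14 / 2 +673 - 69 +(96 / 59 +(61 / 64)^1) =2316879 / 3776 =613.58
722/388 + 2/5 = 2.26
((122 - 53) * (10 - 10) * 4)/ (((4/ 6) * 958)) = 0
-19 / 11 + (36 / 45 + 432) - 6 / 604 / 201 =479727851 / 1112870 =431.07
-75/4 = -18.75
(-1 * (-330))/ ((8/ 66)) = 5445/ 2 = 2722.50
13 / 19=0.68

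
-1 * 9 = -9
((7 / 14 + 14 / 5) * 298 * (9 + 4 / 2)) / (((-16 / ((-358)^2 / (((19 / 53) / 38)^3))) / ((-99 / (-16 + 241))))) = 5676089634385698 / 125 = 45408717075085.58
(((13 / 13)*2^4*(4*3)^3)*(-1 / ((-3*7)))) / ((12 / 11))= 8448 / 7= 1206.86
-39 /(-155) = 39 /155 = 0.25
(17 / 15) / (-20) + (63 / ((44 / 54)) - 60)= 56963 / 3300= 17.26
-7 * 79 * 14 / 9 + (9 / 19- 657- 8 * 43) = -1860.75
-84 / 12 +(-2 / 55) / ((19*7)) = -51207 / 7315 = -7.00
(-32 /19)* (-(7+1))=256 /19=13.47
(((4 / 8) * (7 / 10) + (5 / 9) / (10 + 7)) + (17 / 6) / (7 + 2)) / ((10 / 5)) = 6403 / 18360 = 0.35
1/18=0.06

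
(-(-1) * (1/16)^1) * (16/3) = 0.33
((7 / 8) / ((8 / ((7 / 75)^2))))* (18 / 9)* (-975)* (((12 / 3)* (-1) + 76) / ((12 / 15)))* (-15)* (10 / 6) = 66885 / 16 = 4180.31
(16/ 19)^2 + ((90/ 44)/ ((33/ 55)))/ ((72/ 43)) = 523243/ 190608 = 2.75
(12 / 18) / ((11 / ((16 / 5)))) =32 / 165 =0.19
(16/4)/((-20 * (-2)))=1/10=0.10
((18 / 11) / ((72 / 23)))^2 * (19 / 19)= 529 / 1936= 0.27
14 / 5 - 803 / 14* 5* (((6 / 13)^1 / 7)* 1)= -51307 / 3185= -16.11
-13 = -13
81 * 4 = 324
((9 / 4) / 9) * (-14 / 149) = -7 / 298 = -0.02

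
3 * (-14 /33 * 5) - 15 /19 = -1495 /209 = -7.15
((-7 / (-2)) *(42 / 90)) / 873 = 49 / 26190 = 0.00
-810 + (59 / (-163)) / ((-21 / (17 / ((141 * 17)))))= -390940771 / 482643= -810.00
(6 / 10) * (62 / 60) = 31 / 50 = 0.62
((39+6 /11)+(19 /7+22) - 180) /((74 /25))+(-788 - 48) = -2493164 /2849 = -875.10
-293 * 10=-2930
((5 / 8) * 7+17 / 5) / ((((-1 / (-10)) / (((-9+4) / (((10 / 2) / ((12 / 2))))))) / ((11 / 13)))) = -394.73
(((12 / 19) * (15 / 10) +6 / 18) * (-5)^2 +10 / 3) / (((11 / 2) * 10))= 403 / 627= 0.64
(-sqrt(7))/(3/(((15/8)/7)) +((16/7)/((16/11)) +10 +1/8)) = -280 * sqrt(7)/6411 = -0.12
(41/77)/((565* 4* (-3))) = -41/522060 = -0.00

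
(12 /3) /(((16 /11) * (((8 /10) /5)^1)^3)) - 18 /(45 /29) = 844527 /1280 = 659.79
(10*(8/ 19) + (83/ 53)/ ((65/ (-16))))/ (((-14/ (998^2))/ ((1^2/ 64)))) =-1948183824/ 458185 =-4251.96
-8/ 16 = -1/ 2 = -0.50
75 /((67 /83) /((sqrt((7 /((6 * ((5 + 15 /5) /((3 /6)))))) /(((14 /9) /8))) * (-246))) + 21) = 3.57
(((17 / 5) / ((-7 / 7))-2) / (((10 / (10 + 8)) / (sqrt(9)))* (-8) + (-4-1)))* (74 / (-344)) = -26973 / 150500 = -0.18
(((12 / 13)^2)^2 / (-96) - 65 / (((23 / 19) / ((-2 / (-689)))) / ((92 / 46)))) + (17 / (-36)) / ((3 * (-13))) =-1155051841 / 3760112772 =-0.31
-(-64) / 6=10.67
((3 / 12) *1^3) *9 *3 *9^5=1594323 / 4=398580.75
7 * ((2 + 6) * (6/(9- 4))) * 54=3628.80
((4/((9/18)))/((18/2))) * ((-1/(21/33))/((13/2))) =-176/819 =-0.21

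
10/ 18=5/ 9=0.56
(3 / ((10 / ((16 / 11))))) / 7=24 / 385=0.06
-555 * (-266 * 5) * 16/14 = 843600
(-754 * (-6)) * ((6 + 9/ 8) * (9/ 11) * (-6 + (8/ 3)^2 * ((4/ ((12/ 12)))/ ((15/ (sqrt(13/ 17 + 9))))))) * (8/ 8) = -1740609/ 11 + 2750592 * sqrt(2822)/ 935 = -1960.90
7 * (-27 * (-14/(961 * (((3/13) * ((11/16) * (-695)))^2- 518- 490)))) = 4239872/17170013059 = 0.00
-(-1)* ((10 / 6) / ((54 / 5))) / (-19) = -0.01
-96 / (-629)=96 / 629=0.15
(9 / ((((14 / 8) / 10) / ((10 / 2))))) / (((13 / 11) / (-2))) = -39600 / 91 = -435.16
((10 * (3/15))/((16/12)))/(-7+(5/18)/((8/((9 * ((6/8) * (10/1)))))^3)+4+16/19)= 233472/25634753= 0.01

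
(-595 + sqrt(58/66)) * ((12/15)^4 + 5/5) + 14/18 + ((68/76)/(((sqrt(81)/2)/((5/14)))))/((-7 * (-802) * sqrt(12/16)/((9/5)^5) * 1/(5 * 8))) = -942676/1125 + 297432 * sqrt(3)/46666375 + 881 * sqrt(957)/20625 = -836.60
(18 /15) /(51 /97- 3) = -0.48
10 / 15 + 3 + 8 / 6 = 5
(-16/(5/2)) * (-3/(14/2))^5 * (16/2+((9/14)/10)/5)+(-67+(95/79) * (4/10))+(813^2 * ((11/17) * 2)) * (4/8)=427620.05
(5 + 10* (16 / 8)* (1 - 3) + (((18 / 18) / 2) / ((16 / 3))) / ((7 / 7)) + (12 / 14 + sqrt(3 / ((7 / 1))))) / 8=-7627 / 1792 + sqrt(21) / 56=-4.17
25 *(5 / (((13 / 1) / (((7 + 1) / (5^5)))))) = 8 / 325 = 0.02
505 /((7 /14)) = 1010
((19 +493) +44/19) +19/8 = 78537/152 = 516.69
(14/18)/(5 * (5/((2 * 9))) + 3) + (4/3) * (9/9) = 358/237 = 1.51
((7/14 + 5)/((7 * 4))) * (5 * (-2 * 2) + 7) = -143/56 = -2.55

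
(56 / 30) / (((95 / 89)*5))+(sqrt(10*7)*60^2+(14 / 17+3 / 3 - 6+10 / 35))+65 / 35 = -1427702 / 847875+3600*sqrt(70) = 30118.08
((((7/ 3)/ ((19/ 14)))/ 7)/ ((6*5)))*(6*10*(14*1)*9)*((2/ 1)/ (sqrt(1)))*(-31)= -3837.47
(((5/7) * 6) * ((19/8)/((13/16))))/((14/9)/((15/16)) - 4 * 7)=-38475/80899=-0.48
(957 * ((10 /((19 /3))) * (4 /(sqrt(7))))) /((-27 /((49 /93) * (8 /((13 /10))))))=-7145600 * sqrt(7) /68913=-274.34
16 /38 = 8 /19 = 0.42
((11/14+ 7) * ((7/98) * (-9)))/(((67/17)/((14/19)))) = -16677/17822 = -0.94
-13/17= -0.76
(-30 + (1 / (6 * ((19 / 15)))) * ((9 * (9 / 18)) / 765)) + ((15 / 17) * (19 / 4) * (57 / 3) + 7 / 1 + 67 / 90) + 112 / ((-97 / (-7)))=92291791 / 1409895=65.46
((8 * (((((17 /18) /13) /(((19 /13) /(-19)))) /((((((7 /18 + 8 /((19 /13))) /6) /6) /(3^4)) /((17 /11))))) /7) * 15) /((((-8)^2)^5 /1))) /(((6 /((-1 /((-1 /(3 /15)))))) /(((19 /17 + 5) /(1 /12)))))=-9183213 /323768811520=-0.00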